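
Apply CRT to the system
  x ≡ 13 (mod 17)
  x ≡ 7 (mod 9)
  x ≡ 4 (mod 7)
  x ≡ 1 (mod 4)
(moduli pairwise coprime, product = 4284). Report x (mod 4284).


Product of moduli M = 17 · 9 · 7 · 4 = 4284.
Merge one congruence at a time:
  Start: x ≡ 13 (mod 17).
  Combine with x ≡ 7 (mod 9); new modulus lcm = 153.
    Write x = 13 + 17·t and substitute into x ≡ 7 (mod 9): 17·t ≡ 7 − 13 = -6 (mod 9).
    Reduce coefficients mod 9: 8·t ≡ 3 (mod 9).
    The inverse of 8 mod 9 is 8 (since 8·8 = 64 = 7·9 + 1), so t ≡ 8·3 = 24 ≡ 6 (mod 9).
    Then x = 13 + 17·6 = 115, valid modulo lcm(17, 9) = 153: x ≡ 115 (mod 153).
  Combine with x ≡ 4 (mod 7); new modulus lcm = 1071.
    Write x = 115 + 153·t and substitute into x ≡ 4 (mod 7): 153·t ≡ 4 − 115 = -111 (mod 7).
    Reduce coefficients mod 7: 6·t ≡ 1 (mod 7).
    The inverse of 6 mod 7 is 6 (since 6·6 = 36 = 5·7 + 1), so t ≡ 6·1 = 6 ≡ 6 (mod 7).
    Then x = 115 + 153·6 = 1033, valid modulo lcm(153, 7) = 1071: x ≡ 1033 (mod 1071).
  Combine with x ≡ 1 (mod 4); new modulus lcm = 4284.
    Write x = 1033 + 1071·t and substitute into x ≡ 1 (mod 4): 1071·t ≡ 1 − 1033 = -1032 (mod 4).
    Reduce coefficients mod 4: 3·t ≡ 0 (mod 4).
    The inverse of 3 mod 4 is 3 (since 3·3 = 9 = 2·4 + 1), so t ≡ 3·0 = 0 ≡ 0 (mod 4).
    Then x = 1033 + 1071·0 = 1033, valid modulo lcm(1071, 4) = 4284: x ≡ 1033 (mod 4284).
Verify against each original: 1033 mod 17 = 13, 1033 mod 9 = 7, 1033 mod 7 = 4, 1033 mod 4 = 1.

x ≡ 1033 (mod 4284).


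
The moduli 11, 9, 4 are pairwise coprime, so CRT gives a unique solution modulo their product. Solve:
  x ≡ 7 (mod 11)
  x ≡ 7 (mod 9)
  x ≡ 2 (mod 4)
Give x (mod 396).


Moduli 11, 9, 4 are pairwise coprime; by CRT there is a unique solution modulo M = 11 · 9 · 4 = 396.
Solve pairwise, accumulating the modulus:
  Start with x ≡ 7 (mod 11).
  Combine with x ≡ 7 (mod 9): since gcd(11, 9) = 1, we get a unique residue mod 99.
    Write x = 7 + 11·t and substitute into x ≡ 7 (mod 9): 11·t ≡ 7 − 7 = 0 (mod 9).
    Reduce coefficients mod 9: 2·t ≡ 0 (mod 9).
    The inverse of 2 mod 9 is 5 (since 2·5 = 10 = 1·9 + 1), so t ≡ 5·0 = 0 ≡ 0 (mod 9).
    Then x = 7 + 11·0 = 7, valid modulo lcm(11, 9) = 99: x ≡ 7 (mod 99).
  Combine with x ≡ 2 (mod 4): since gcd(99, 4) = 1, we get a unique residue mod 396.
    Write x = 7 + 99·t and substitute into x ≡ 2 (mod 4): 99·t ≡ 2 − 7 = -5 (mod 4).
    Reduce coefficients mod 4: 3·t ≡ 3 (mod 4).
    The inverse of 3 mod 4 is 3 (since 3·3 = 9 = 2·4 + 1), so t ≡ 3·3 = 9 ≡ 1 (mod 4).
    Then x = 7 + 99·1 = 106, valid modulo lcm(99, 4) = 396: x ≡ 106 (mod 396).
Verify: 106 mod 11 = 7 ✓, 106 mod 9 = 7 ✓, 106 mod 4 = 2 ✓.

x ≡ 106 (mod 396).


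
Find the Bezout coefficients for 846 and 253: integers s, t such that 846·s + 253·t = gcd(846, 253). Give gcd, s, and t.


Euclidean algorithm on (846, 253) — divide until remainder is 0:
  846 = 3 · 253 + 87
  253 = 2 · 87 + 79
  87 = 1 · 79 + 8
  79 = 9 · 8 + 7
  8 = 1 · 7 + 1
  7 = 7 · 1 + 0
gcd(846, 253) = 1.
Track Bezout coefficients alongside the remainders: start with r₀ = 846 = a·1 + b·0 (s = 1, t = 0) and r₁ = 253 = a·0 + b·1 (s = 0, t = 1); each new remainder r_{k+1} = r_{k-1} − q_k·r_k inherits s_{k+1} = s_{k-1} − q_k·s_k, t_{k+1} = t_{k-1} − q_k·t_k, so r_k = a·s_k + b·t_k at every step:
  q = 3: r = 87, s = 1 − 3·0 = 1, t = 0 − 3·1 = -3  (check: 846·1 + 253·(-3) = 87)
  q = 2: r = 79, s = 0 − 2·1 = -2, t = 1 − 2·(-3) = 7  (check: 846·(-2) + 253·7 = 79)
  q = 1: r = 8, s = 1 − 1·(-2) = 3, t = -3 − 1·7 = -10  (check: 846·3 + 253·(-10) = 8)
  q = 9: r = 7, s = -2 − 9·3 = -29, t = 7 − 9·(-10) = 97  (check: 846·(-29) + 253·97 = 7)
  q = 1: r = 1, s = 3 − 1·(-29) = 32, t = -10 − 1·97 = -107  (check: 846·32 + 253·(-107) = 1)
The row with r = 1 (the gcd) gives the Bezout coefficients s = 32, t = -107.
Result: 846 · (32) + 253 · (-107) = 1.

gcd(846, 253) = 1; s = 32, t = -107 (check: 846·32 + 253·(-107) = 1).


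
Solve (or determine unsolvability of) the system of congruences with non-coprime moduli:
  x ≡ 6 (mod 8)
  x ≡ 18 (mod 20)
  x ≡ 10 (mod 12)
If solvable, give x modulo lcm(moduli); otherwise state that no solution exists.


Moduli 8, 20, 12 are not pairwise coprime, so CRT works modulo lcm(m_i) when all pairwise compatibility conditions hold.
Pairwise compatibility: gcd(m_i, m_j) must divide a_i - a_j for every pair.
Merge one congruence at a time:
  Start: x ≡ 6 (mod 8).
  Combine with x ≡ 18 (mod 20): gcd(8, 20) = 4; 18 - 6 = 12, which IS divisible by 4, so compatible.
    Write x = 6 + 8·t and substitute into x ≡ 18 (mod 20): 8·t ≡ 18 − 6 = 12 (mod 20).
    Divide the congruence (and modulus) by g = 4: 2·t ≡ 3 (mod 5).
    The inverse of 2 mod 5 is 3 (since 2·3 = 6 = 1·5 + 1), so t ≡ 3·3 = 9 ≡ 4 (mod 5).
    Then x = 6 + 8·4 = 38, valid modulo lcm(8, 20) = 40: x ≡ 38 (mod 40).
  Combine with x ≡ 10 (mod 12): gcd(40, 12) = 4; 10 - 38 = -28, which IS divisible by 4, so compatible.
    Write x = 38 + 40·t and substitute into x ≡ 10 (mod 12): 40·t ≡ 10 − 38 = -28 (mod 12).
    Divide the congruence (and modulus) by g = 4: 10·t ≡ -7 (mod 3).
    Reduce coefficients mod 3: 1·t ≡ 2 (mod 3).
    So t ≡ 2 (mod 3).
    Then x = 38 + 40·2 = 118, valid modulo lcm(40, 12) = 120: x ≡ 118 (mod 120).
Verify: 118 mod 8 = 6, 118 mod 20 = 18, 118 mod 12 = 10.

x ≡ 118 (mod 120).


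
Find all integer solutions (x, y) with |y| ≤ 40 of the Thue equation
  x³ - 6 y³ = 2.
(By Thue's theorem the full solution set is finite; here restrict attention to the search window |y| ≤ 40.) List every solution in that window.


The equation is x³ - 6y³ = 2. For fixed y, x³ = 6·y³ + 2, so a solution requires the RHS to be a perfect cube.
Strategy: iterate y from -40 to 40, compute RHS = 6·y³ + 2, and check whether it is a (positive or negative) perfect cube.
Check small values of y:
  y = 0: RHS = 2 is not a perfect cube.
  y = 1: RHS = 8 = (2)³ ⇒ x = 2 works.
  y = -1: RHS = -4 is not a perfect cube.
  y = 2: RHS = 50 is not a perfect cube.
  y = -2: RHS = -46 is not a perfect cube.
  y = 3: RHS = 164 is not a perfect cube.
  y = -3: RHS = -160 is not a perfect cube.
Continuing the search up to |y| = 40 finds no further solutions beyond those listed.
Collected solutions: (2, 1).

Solutions (with |y| ≤ 40): (2, 1).


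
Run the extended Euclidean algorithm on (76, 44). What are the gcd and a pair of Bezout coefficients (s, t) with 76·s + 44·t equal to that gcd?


Euclidean algorithm on (76, 44) — divide until remainder is 0:
  76 = 1 · 44 + 32
  44 = 1 · 32 + 12
  32 = 2 · 12 + 8
  12 = 1 · 8 + 4
  8 = 2 · 4 + 0
gcd(76, 44) = 4.
Track Bezout coefficients alongside the remainders: start with r₀ = 76 = a·1 + b·0 (s = 1, t = 0) and r₁ = 44 = a·0 + b·1 (s = 0, t = 1); each new remainder r_{k+1} = r_{k-1} − q_k·r_k inherits s_{k+1} = s_{k-1} − q_k·s_k, t_{k+1} = t_{k-1} − q_k·t_k, so r_k = a·s_k + b·t_k at every step:
  q = 1: r = 32, s = 1 − 1·0 = 1, t = 0 − 1·1 = -1  (check: 76·1 + 44·(-1) = 32)
  q = 1: r = 12, s = 0 − 1·1 = -1, t = 1 − 1·(-1) = 2  (check: 76·(-1) + 44·2 = 12)
  q = 2: r = 8, s = 1 − 2·(-1) = 3, t = -1 − 2·2 = -5  (check: 76·3 + 44·(-5) = 8)
  q = 1: r = 4, s = -1 − 1·3 = -4, t = 2 − 1·(-5) = 7  (check: 76·(-4) + 44·7 = 4)
The row with r = 4 (the gcd) gives the Bezout coefficients s = -4, t = 7.
Result: 76 · (-4) + 44 · (7) = 4.

gcd(76, 44) = 4; s = -4, t = 7 (check: 76·(-4) + 44·7 = 4).


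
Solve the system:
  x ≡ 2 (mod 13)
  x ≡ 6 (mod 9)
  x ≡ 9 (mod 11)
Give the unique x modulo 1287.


Moduli 13, 9, 11 are pairwise coprime; by CRT there is a unique solution modulo M = 13 · 9 · 11 = 1287.
Solve pairwise, accumulating the modulus:
  Start with x ≡ 2 (mod 13).
  Combine with x ≡ 6 (mod 9): since gcd(13, 9) = 1, we get a unique residue mod 117.
    Write x = 2 + 13·t and substitute into x ≡ 6 (mod 9): 13·t ≡ 6 − 2 = 4 (mod 9).
    Reduce coefficients mod 9: 4·t ≡ 4 (mod 9).
    The inverse of 4 mod 9 is 7 (since 4·7 = 28 = 3·9 + 1), so t ≡ 7·4 = 28 ≡ 1 (mod 9).
    Then x = 2 + 13·1 = 15, valid modulo lcm(13, 9) = 117: x ≡ 15 (mod 117).
  Combine with x ≡ 9 (mod 11): since gcd(117, 11) = 1, we get a unique residue mod 1287.
    Write x = 15 + 117·t and substitute into x ≡ 9 (mod 11): 117·t ≡ 9 − 15 = -6 (mod 11).
    Reduce coefficients mod 11: 7·t ≡ 5 (mod 11).
    The inverse of 7 mod 11 is 8 (since 7·8 = 56 = 5·11 + 1), so t ≡ 8·5 = 40 ≡ 7 (mod 11).
    Then x = 15 + 117·7 = 834, valid modulo lcm(117, 11) = 1287: x ≡ 834 (mod 1287).
Verify: 834 mod 13 = 2 ✓, 834 mod 9 = 6 ✓, 834 mod 11 = 9 ✓.

x ≡ 834 (mod 1287).


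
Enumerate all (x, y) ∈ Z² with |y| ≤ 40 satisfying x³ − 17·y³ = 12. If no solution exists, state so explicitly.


The equation is x³ - 17y³ = 12. For fixed y, x³ = 17·y³ + 12, so a solution requires the RHS to be a perfect cube.
Strategy: iterate y from -40 to 40, compute RHS = 17·y³ + 12, and check whether it is a (positive or negative) perfect cube.
Check small values of y:
  y = 0: RHS = 12 is not a perfect cube.
  y = 1: RHS = 29 is not a perfect cube.
  y = -1: RHS = -5 is not a perfect cube.
  y = 2: RHS = 148 is not a perfect cube.
  y = -2: RHS = -124 is not a perfect cube.
  y = 3: RHS = 471 is not a perfect cube.
  y = -3: RHS = -447 is not a perfect cube.
Continuing the search up to |y| = 40 finds no solutions either.
No (x, y) in the scanned range satisfies the equation.

No integer solutions with |y| ≤ 40.


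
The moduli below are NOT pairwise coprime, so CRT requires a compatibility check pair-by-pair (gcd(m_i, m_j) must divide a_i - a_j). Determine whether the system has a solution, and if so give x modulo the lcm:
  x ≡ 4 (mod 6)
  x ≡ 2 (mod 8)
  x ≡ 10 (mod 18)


Moduli 6, 8, 18 are not pairwise coprime, so CRT works modulo lcm(m_i) when all pairwise compatibility conditions hold.
Pairwise compatibility: gcd(m_i, m_j) must divide a_i - a_j for every pair.
Merge one congruence at a time:
  Start: x ≡ 4 (mod 6).
  Combine with x ≡ 2 (mod 8): gcd(6, 8) = 2; 2 - 4 = -2, which IS divisible by 2, so compatible.
    Write x = 4 + 6·t and substitute into x ≡ 2 (mod 8): 6·t ≡ 2 − 4 = -2 (mod 8).
    Divide the congruence (and modulus) by g = 2: 3·t ≡ -1 (mod 4).
    Reduce coefficients mod 4: 3·t ≡ 3 (mod 4).
    The inverse of 3 mod 4 is 3 (since 3·3 = 9 = 2·4 + 1), so t ≡ 3·3 = 9 ≡ 1 (mod 4).
    Then x = 4 + 6·1 = 10, valid modulo lcm(6, 8) = 24: x ≡ 10 (mod 24).
  Combine with x ≡ 10 (mod 18): gcd(24, 18) = 6; 10 - 10 = 0, which IS divisible by 6, so compatible.
    Write x = 10 + 24·t and substitute into x ≡ 10 (mod 18): 24·t ≡ 10 − 10 = 0 (mod 18).
    Divide the congruence (and modulus) by g = 6: 4·t ≡ 0 (mod 3).
    Reduce coefficients mod 3: 1·t ≡ 0 (mod 3).
    So t ≡ 0 (mod 3).
    Then x = 10 + 24·0 = 10, valid modulo lcm(24, 18) = 72: x ≡ 10 (mod 72).
Verify: 10 mod 6 = 4, 10 mod 8 = 2, 10 mod 18 = 10.

x ≡ 10 (mod 72).


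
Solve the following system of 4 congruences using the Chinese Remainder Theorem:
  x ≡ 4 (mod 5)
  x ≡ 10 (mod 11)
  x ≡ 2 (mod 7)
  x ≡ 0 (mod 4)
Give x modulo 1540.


Product of moduli M = 5 · 11 · 7 · 4 = 1540.
Merge one congruence at a time:
  Start: x ≡ 4 (mod 5).
  Combine with x ≡ 10 (mod 11); new modulus lcm = 55.
    Write x = 4 + 5·t and substitute into x ≡ 10 (mod 11): 5·t ≡ 10 − 4 = 6 (mod 11).
    The inverse of 5 mod 11 is 9 (since 5·9 = 45 = 4·11 + 1), so t ≡ 9·6 = 54 ≡ 10 (mod 11).
    Then x = 4 + 5·10 = 54, valid modulo lcm(5, 11) = 55: x ≡ 54 (mod 55).
  Combine with x ≡ 2 (mod 7); new modulus lcm = 385.
    Write x = 54 + 55·t and substitute into x ≡ 2 (mod 7): 55·t ≡ 2 − 54 = -52 (mod 7).
    Reduce coefficients mod 7: 6·t ≡ 4 (mod 7).
    The inverse of 6 mod 7 is 6 (since 6·6 = 36 = 5·7 + 1), so t ≡ 6·4 = 24 ≡ 3 (mod 7).
    Then x = 54 + 55·3 = 219, valid modulo lcm(55, 7) = 385: x ≡ 219 (mod 385).
  Combine with x ≡ 0 (mod 4); new modulus lcm = 1540.
    Write x = 219 + 385·t and substitute into x ≡ 0 (mod 4): 385·t ≡ 0 − 219 = -219 (mod 4).
    Reduce coefficients mod 4: 1·t ≡ 1 (mod 4).
    So t ≡ 1 (mod 4).
    Then x = 219 + 385·1 = 604, valid modulo lcm(385, 4) = 1540: x ≡ 604 (mod 1540).
Verify against each original: 604 mod 5 = 4, 604 mod 11 = 10, 604 mod 7 = 2, 604 mod 4 = 0.

x ≡ 604 (mod 1540).


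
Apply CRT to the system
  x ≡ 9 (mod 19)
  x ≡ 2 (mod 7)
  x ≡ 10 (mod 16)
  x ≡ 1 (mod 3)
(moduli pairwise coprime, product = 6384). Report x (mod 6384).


Product of moduli M = 19 · 7 · 16 · 3 = 6384.
Merge one congruence at a time:
  Start: x ≡ 9 (mod 19).
  Combine with x ≡ 2 (mod 7); new modulus lcm = 133.
    Write x = 9 + 19·t and substitute into x ≡ 2 (mod 7): 19·t ≡ 2 − 9 = -7 (mod 7).
    Reduce coefficients mod 7: 5·t ≡ 0 (mod 7).
    The inverse of 5 mod 7 is 3 (since 5·3 = 15 = 2·7 + 1), so t ≡ 3·0 = 0 ≡ 0 (mod 7).
    Then x = 9 + 19·0 = 9, valid modulo lcm(19, 7) = 133: x ≡ 9 (mod 133).
  Combine with x ≡ 10 (mod 16); new modulus lcm = 2128.
    Write x = 9 + 133·t and substitute into x ≡ 10 (mod 16): 133·t ≡ 10 − 9 = 1 (mod 16).
    Reduce coefficients mod 16: 5·t ≡ 1 (mod 16).
    The inverse of 5 mod 16 is 13 (since 5·13 = 65 = 4·16 + 1), so t ≡ 13·1 = 13 ≡ 13 (mod 16).
    Then x = 9 + 133·13 = 1738, valid modulo lcm(133, 16) = 2128: x ≡ 1738 (mod 2128).
  Combine with x ≡ 1 (mod 3); new modulus lcm = 6384.
    Write x = 1738 + 2128·t and substitute into x ≡ 1 (mod 3): 2128·t ≡ 1 − 1738 = -1737 (mod 3).
    Reduce coefficients mod 3: 1·t ≡ 0 (mod 3).
    So t ≡ 0 (mod 3).
    Then x = 1738 + 2128·0 = 1738, valid modulo lcm(2128, 3) = 6384: x ≡ 1738 (mod 6384).
Verify against each original: 1738 mod 19 = 9, 1738 mod 7 = 2, 1738 mod 16 = 10, 1738 mod 3 = 1.

x ≡ 1738 (mod 6384).


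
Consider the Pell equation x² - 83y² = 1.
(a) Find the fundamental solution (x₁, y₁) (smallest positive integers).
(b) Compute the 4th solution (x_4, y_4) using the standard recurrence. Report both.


Step 1: Find the fundamental solution (x₁, y₁) of x² - 83y² = 1.
  Expand √83 as a continued fraction. a₀ = ⌊√83⌋ = 9; iterate m_{k+1} = d_k·a_k − m_k, d_{k+1} = (83 − m_{k+1}²)/d_k, a_{k+1} = ⌊(a₀ + m_{k+1})/d_{k+1}⌋ (starting m₀ = 0, d₀ = 1), with convergents p_k = a_k·p_{k-1} + p_{k-2}, q_k = a_k·q_{k-1} + q_{k-2} (p₋₁ = 1, q₋₁ = 0):
  k = 0: a₀ = 9; p₀/q₀ = 9/1; p₀² − 83·q₀² = 81 − 83 = -2.
  k = 1: m = 9, d = 2, a = ⌊(9 + 9)/2⌋ = 9; p/q = (9·9 + 1)/(9·1 + 0) = 82/9; p² − 83·q² = 6724 − 6723 = 1.
  The first convergent with p² − 83·q² = 1 gives the fundamental solution (x₁, y₁) = (82, 9).
Step 2: Apply the recurrence (x_{n+1}, y_{n+1}) = (x₁x_n + 83y₁y_n, x₁y_n + y₁x_n) repeatedly.
  From (x_1, y_1) = (82, 9): x_2 = 82·82 + 83·9·9 = 13447; y_2 = 82·9 + 9·82 = 1476.
  From (x_2, y_2) = (13447, 1476): x_3 = 82·13447 + 83·9·1476 = 2205226; y_3 = 82·1476 + 9·13447 = 242055.
  From (x_3, y_3) = (2205226, 242055): x_4 = 82·2205226 + 83·9·242055 = 361643617; y_4 = 82·242055 + 9·2205226 = 39695544.
Step 3: Verify x_4² - 83·y_4² = 130786105716842689 - 130786105716842688 = 1 (should be 1). ✓

(x_1, y_1) = (82, 9); (x_4, y_4) = (361643617, 39695544).


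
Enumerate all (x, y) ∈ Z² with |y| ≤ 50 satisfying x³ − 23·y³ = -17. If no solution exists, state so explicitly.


The equation is x³ - 23y³ = -17. For fixed y, x³ = 23·y³ − 17, so a solution requires the RHS to be a perfect cube.
Strategy: iterate y from -50 to 50, compute RHS = 23·y³ − 17, and check whether it is a (positive or negative) perfect cube.
Check small values of y:
  y = 0: RHS = -17 is not a perfect cube.
  y = 1: RHS = 6 is not a perfect cube.
  y = -1: RHS = -40 is not a perfect cube.
  y = 2: RHS = 167 is not a perfect cube.
  y = -2: RHS = -201 is not a perfect cube.
  y = 3: RHS = 604 is not a perfect cube.
  y = -3: RHS = -638 is not a perfect cube.
Continuing the search up to |y| = 50 finds no solutions either.
No (x, y) in the scanned range satisfies the equation.

No integer solutions with |y| ≤ 50.


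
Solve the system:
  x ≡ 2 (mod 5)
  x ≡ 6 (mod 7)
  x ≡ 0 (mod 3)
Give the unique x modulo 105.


Moduli 5, 7, 3 are pairwise coprime; by CRT there is a unique solution modulo M = 5 · 7 · 3 = 105.
Solve pairwise, accumulating the modulus:
  Start with x ≡ 2 (mod 5).
  Combine with x ≡ 6 (mod 7): since gcd(5, 7) = 1, we get a unique residue mod 35.
    Write x = 2 + 5·t and substitute into x ≡ 6 (mod 7): 5·t ≡ 6 − 2 = 4 (mod 7).
    The inverse of 5 mod 7 is 3 (since 5·3 = 15 = 2·7 + 1), so t ≡ 3·4 = 12 ≡ 5 (mod 7).
    Then x = 2 + 5·5 = 27, valid modulo lcm(5, 7) = 35: x ≡ 27 (mod 35).
  Combine with x ≡ 0 (mod 3): since gcd(35, 3) = 1, we get a unique residue mod 105.
    Write x = 27 + 35·t and substitute into x ≡ 0 (mod 3): 35·t ≡ 0 − 27 = -27 (mod 3).
    Reduce coefficients mod 3: 2·t ≡ 0 (mod 3).
    The inverse of 2 mod 3 is 2 (since 2·2 = 4 = 1·3 + 1), so t ≡ 2·0 = 0 ≡ 0 (mod 3).
    Then x = 27 + 35·0 = 27, valid modulo lcm(35, 3) = 105: x ≡ 27 (mod 105).
Verify: 27 mod 5 = 2 ✓, 27 mod 7 = 6 ✓, 27 mod 3 = 0 ✓.

x ≡ 27 (mod 105).


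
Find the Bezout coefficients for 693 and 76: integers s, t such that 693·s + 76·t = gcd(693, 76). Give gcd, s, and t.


Euclidean algorithm on (693, 76) — divide until remainder is 0:
  693 = 9 · 76 + 9
  76 = 8 · 9 + 4
  9 = 2 · 4 + 1
  4 = 4 · 1 + 0
gcd(693, 76) = 1.
Track Bezout coefficients alongside the remainders: start with r₀ = 693 = a·1 + b·0 (s = 1, t = 0) and r₁ = 76 = a·0 + b·1 (s = 0, t = 1); each new remainder r_{k+1} = r_{k-1} − q_k·r_k inherits s_{k+1} = s_{k-1} − q_k·s_k, t_{k+1} = t_{k-1} − q_k·t_k, so r_k = a·s_k + b·t_k at every step:
  q = 9: r = 9, s = 1 − 9·0 = 1, t = 0 − 9·1 = -9  (check: 693·1 + 76·(-9) = 9)
  q = 8: r = 4, s = 0 − 8·1 = -8, t = 1 − 8·(-9) = 73  (check: 693·(-8) + 76·73 = 4)
  q = 2: r = 1, s = 1 − 2·(-8) = 17, t = -9 − 2·73 = -155  (check: 693·17 + 76·(-155) = 1)
The row with r = 1 (the gcd) gives the Bezout coefficients s = 17, t = -155.
Result: 693 · (17) + 76 · (-155) = 1.

gcd(693, 76) = 1; s = 17, t = -155 (check: 693·17 + 76·(-155) = 1).


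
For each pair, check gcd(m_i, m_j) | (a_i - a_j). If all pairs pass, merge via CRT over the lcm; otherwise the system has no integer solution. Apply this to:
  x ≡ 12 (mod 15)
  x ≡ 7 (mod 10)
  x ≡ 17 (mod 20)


Moduli 15, 10, 20 are not pairwise coprime, so CRT works modulo lcm(m_i) when all pairwise compatibility conditions hold.
Pairwise compatibility: gcd(m_i, m_j) must divide a_i - a_j for every pair.
Merge one congruence at a time:
  Start: x ≡ 12 (mod 15).
  Combine with x ≡ 7 (mod 10): gcd(15, 10) = 5; 7 - 12 = -5, which IS divisible by 5, so compatible.
    Write x = 12 + 15·t and substitute into x ≡ 7 (mod 10): 15·t ≡ 7 − 12 = -5 (mod 10).
    Divide the congruence (and modulus) by g = 5: 3·t ≡ -1 (mod 2).
    Reduce coefficients mod 2: 1·t ≡ 1 (mod 2).
    So t ≡ 1 (mod 2).
    Then x = 12 + 15·1 = 27, valid modulo lcm(15, 10) = 30: x ≡ 27 (mod 30).
  Combine with x ≡ 17 (mod 20): gcd(30, 20) = 10; 17 - 27 = -10, which IS divisible by 10, so compatible.
    Write x = 27 + 30·t and substitute into x ≡ 17 (mod 20): 30·t ≡ 17 − 27 = -10 (mod 20).
    Divide the congruence (and modulus) by g = 10: 3·t ≡ -1 (mod 2).
    Reduce coefficients mod 2: 1·t ≡ 1 (mod 2).
    So t ≡ 1 (mod 2).
    Then x = 27 + 30·1 = 57, valid modulo lcm(30, 20) = 60: x ≡ 57 (mod 60).
Verify: 57 mod 15 = 12, 57 mod 10 = 7, 57 mod 20 = 17.

x ≡ 57 (mod 60).


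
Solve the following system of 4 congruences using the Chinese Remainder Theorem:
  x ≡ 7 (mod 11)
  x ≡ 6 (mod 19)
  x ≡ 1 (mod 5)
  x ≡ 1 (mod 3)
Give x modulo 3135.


Product of moduli M = 11 · 19 · 5 · 3 = 3135.
Merge one congruence at a time:
  Start: x ≡ 7 (mod 11).
  Combine with x ≡ 6 (mod 19); new modulus lcm = 209.
    Write x = 7 + 11·t and substitute into x ≡ 6 (mod 19): 11·t ≡ 6 − 7 = -1 (mod 19).
    Reduce coefficients mod 19: 11·t ≡ 18 (mod 19).
    The inverse of 11 mod 19 is 7 (since 11·7 = 77 = 4·19 + 1), so t ≡ 7·18 = 126 ≡ 12 (mod 19).
    Then x = 7 + 11·12 = 139, valid modulo lcm(11, 19) = 209: x ≡ 139 (mod 209).
  Combine with x ≡ 1 (mod 5); new modulus lcm = 1045.
    Write x = 139 + 209·t and substitute into x ≡ 1 (mod 5): 209·t ≡ 1 − 139 = -138 (mod 5).
    Reduce coefficients mod 5: 4·t ≡ 2 (mod 5).
    The inverse of 4 mod 5 is 4 (since 4·4 = 16 = 3·5 + 1), so t ≡ 4·2 = 8 ≡ 3 (mod 5).
    Then x = 139 + 209·3 = 766, valid modulo lcm(209, 5) = 1045: x ≡ 766 (mod 1045).
  Combine with x ≡ 1 (mod 3); new modulus lcm = 3135.
    Write x = 766 + 1045·t and substitute into x ≡ 1 (mod 3): 1045·t ≡ 1 − 766 = -765 (mod 3).
    Reduce coefficients mod 3: 1·t ≡ 0 (mod 3).
    So t ≡ 0 (mod 3).
    Then x = 766 + 1045·0 = 766, valid modulo lcm(1045, 3) = 3135: x ≡ 766 (mod 3135).
Verify against each original: 766 mod 11 = 7, 766 mod 19 = 6, 766 mod 5 = 1, 766 mod 3 = 1.

x ≡ 766 (mod 3135).


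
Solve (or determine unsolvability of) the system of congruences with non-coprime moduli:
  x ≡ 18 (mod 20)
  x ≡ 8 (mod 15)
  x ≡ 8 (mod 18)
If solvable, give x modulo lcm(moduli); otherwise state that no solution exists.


Moduli 20, 15, 18 are not pairwise coprime, so CRT works modulo lcm(m_i) when all pairwise compatibility conditions hold.
Pairwise compatibility: gcd(m_i, m_j) must divide a_i - a_j for every pair.
Merge one congruence at a time:
  Start: x ≡ 18 (mod 20).
  Combine with x ≡ 8 (mod 15): gcd(20, 15) = 5; 8 - 18 = -10, which IS divisible by 5, so compatible.
    Write x = 18 + 20·t and substitute into x ≡ 8 (mod 15): 20·t ≡ 8 − 18 = -10 (mod 15).
    Divide the congruence (and modulus) by g = 5: 4·t ≡ -2 (mod 3).
    Reduce coefficients mod 3: 1·t ≡ 1 (mod 3).
    So t ≡ 1 (mod 3).
    Then x = 18 + 20·1 = 38, valid modulo lcm(20, 15) = 60: x ≡ 38 (mod 60).
  Combine with x ≡ 8 (mod 18): gcd(60, 18) = 6; 8 - 38 = -30, which IS divisible by 6, so compatible.
    Write x = 38 + 60·t and substitute into x ≡ 8 (mod 18): 60·t ≡ 8 − 38 = -30 (mod 18).
    Divide the congruence (and modulus) by g = 6: 10·t ≡ -5 (mod 3).
    Reduce coefficients mod 3: 1·t ≡ 1 (mod 3).
    So t ≡ 1 (mod 3).
    Then x = 38 + 60·1 = 98, valid modulo lcm(60, 18) = 180: x ≡ 98 (mod 180).
Verify: 98 mod 20 = 18, 98 mod 15 = 8, 98 mod 18 = 8.

x ≡ 98 (mod 180).


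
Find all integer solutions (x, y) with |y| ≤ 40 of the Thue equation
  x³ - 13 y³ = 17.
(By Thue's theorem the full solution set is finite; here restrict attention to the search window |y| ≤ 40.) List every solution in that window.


The equation is x³ - 13y³ = 17. For fixed y, x³ = 13·y³ + 17, so a solution requires the RHS to be a perfect cube.
Strategy: iterate y from -40 to 40, compute RHS = 13·y³ + 17, and check whether it is a (positive or negative) perfect cube.
Check small values of y:
  y = 0: RHS = 17 is not a perfect cube.
  y = 1: RHS = 30 is not a perfect cube.
  y = -1: RHS = 4 is not a perfect cube.
  y = 2: RHS = 121 is not a perfect cube.
  y = -2: RHS = -87 is not a perfect cube.
  y = 3: RHS = 368 is not a perfect cube.
  y = -3: RHS = -334 is not a perfect cube.
Continuing the search up to |y| = 40 finds no solutions either.
No (x, y) in the scanned range satisfies the equation.

No integer solutions with |y| ≤ 40.


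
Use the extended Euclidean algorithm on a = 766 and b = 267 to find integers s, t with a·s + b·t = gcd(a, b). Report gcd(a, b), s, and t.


Euclidean algorithm on (766, 267) — divide until remainder is 0:
  766 = 2 · 267 + 232
  267 = 1 · 232 + 35
  232 = 6 · 35 + 22
  35 = 1 · 22 + 13
  22 = 1 · 13 + 9
  13 = 1 · 9 + 4
  9 = 2 · 4 + 1
  4 = 4 · 1 + 0
gcd(766, 267) = 1.
Track Bezout coefficients alongside the remainders: start with r₀ = 766 = a·1 + b·0 (s = 1, t = 0) and r₁ = 267 = a·0 + b·1 (s = 0, t = 1); each new remainder r_{k+1} = r_{k-1} − q_k·r_k inherits s_{k+1} = s_{k-1} − q_k·s_k, t_{k+1} = t_{k-1} − q_k·t_k, so r_k = a·s_k + b·t_k at every step:
  q = 2: r = 232, s = 1 − 2·0 = 1, t = 0 − 2·1 = -2  (check: 766·1 + 267·(-2) = 232)
  q = 1: r = 35, s = 0 − 1·1 = -1, t = 1 − 1·(-2) = 3  (check: 766·(-1) + 267·3 = 35)
  q = 6: r = 22, s = 1 − 6·(-1) = 7, t = -2 − 6·3 = -20  (check: 766·7 + 267·(-20) = 22)
  q = 1: r = 13, s = -1 − 1·7 = -8, t = 3 − 1·(-20) = 23  (check: 766·(-8) + 267·23 = 13)
  q = 1: r = 9, s = 7 − 1·(-8) = 15, t = -20 − 1·23 = -43  (check: 766·15 + 267·(-43) = 9)
  q = 1: r = 4, s = -8 − 1·15 = -23, t = 23 − 1·(-43) = 66  (check: 766·(-23) + 267·66 = 4)
  q = 2: r = 1, s = 15 − 2·(-23) = 61, t = -43 − 2·66 = -175  (check: 766·61 + 267·(-175) = 1)
The row with r = 1 (the gcd) gives the Bezout coefficients s = 61, t = -175.
Result: 766 · (61) + 267 · (-175) = 1.

gcd(766, 267) = 1; s = 61, t = -175 (check: 766·61 + 267·(-175) = 1).


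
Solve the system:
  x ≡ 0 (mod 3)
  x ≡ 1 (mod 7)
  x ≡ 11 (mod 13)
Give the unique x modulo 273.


Moduli 3, 7, 13 are pairwise coprime; by CRT there is a unique solution modulo M = 3 · 7 · 13 = 273.
Solve pairwise, accumulating the modulus:
  Start with x ≡ 0 (mod 3).
  Combine with x ≡ 1 (mod 7): since gcd(3, 7) = 1, we get a unique residue mod 21.
    Write x = 0 + 3·t and substitute into x ≡ 1 (mod 7): 3·t ≡ 1 − 0 = 1 (mod 7).
    The inverse of 3 mod 7 is 5 (since 3·5 = 15 = 2·7 + 1), so t ≡ 5·1 = 5 ≡ 5 (mod 7).
    Then x = 0 + 3·5 = 15, valid modulo lcm(3, 7) = 21: x ≡ 15 (mod 21).
  Combine with x ≡ 11 (mod 13): since gcd(21, 13) = 1, we get a unique residue mod 273.
    Write x = 15 + 21·t and substitute into x ≡ 11 (mod 13): 21·t ≡ 11 − 15 = -4 (mod 13).
    Reduce coefficients mod 13: 8·t ≡ 9 (mod 13).
    The inverse of 8 mod 13 is 5 (since 8·5 = 40 = 3·13 + 1), so t ≡ 5·9 = 45 ≡ 6 (mod 13).
    Then x = 15 + 21·6 = 141, valid modulo lcm(21, 13) = 273: x ≡ 141 (mod 273).
Verify: 141 mod 3 = 0 ✓, 141 mod 7 = 1 ✓, 141 mod 13 = 11 ✓.

x ≡ 141 (mod 273).


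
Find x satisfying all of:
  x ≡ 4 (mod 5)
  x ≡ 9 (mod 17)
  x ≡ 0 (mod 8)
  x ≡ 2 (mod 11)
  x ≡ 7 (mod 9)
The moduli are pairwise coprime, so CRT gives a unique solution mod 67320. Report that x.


Product of moduli M = 5 · 17 · 8 · 11 · 9 = 67320.
Merge one congruence at a time:
  Start: x ≡ 4 (mod 5).
  Combine with x ≡ 9 (mod 17); new modulus lcm = 85.
    Write x = 4 + 5·t and substitute into x ≡ 9 (mod 17): 5·t ≡ 9 − 4 = 5 (mod 17).
    The inverse of 5 mod 17 is 7 (since 5·7 = 35 = 2·17 + 1), so t ≡ 7·5 = 35 ≡ 1 (mod 17).
    Then x = 4 + 5·1 = 9, valid modulo lcm(5, 17) = 85: x ≡ 9 (mod 85).
  Combine with x ≡ 0 (mod 8); new modulus lcm = 680.
    Write x = 9 + 85·t and substitute into x ≡ 0 (mod 8): 85·t ≡ 0 − 9 = -9 (mod 8).
    Reduce coefficients mod 8: 5·t ≡ 7 (mod 8).
    The inverse of 5 mod 8 is 5 (since 5·5 = 25 = 3·8 + 1), so t ≡ 5·7 = 35 ≡ 3 (mod 8).
    Then x = 9 + 85·3 = 264, valid modulo lcm(85, 8) = 680: x ≡ 264 (mod 680).
  Combine with x ≡ 2 (mod 11); new modulus lcm = 7480.
    Write x = 264 + 680·t and substitute into x ≡ 2 (mod 11): 680·t ≡ 2 − 264 = -262 (mod 11).
    Reduce coefficients mod 11: 9·t ≡ 2 (mod 11).
    The inverse of 9 mod 11 is 5 (since 9·5 = 45 = 4·11 + 1), so t ≡ 5·2 = 10 ≡ 10 (mod 11).
    Then x = 264 + 680·10 = 7064, valid modulo lcm(680, 11) = 7480: x ≡ 7064 (mod 7480).
  Combine with x ≡ 7 (mod 9); new modulus lcm = 67320.
    Write x = 7064 + 7480·t and substitute into x ≡ 7 (mod 9): 7480·t ≡ 7 − 7064 = -7057 (mod 9).
    Reduce coefficients mod 9: 1·t ≡ 8 (mod 9).
    So t ≡ 8 (mod 9).
    Then x = 7064 + 7480·8 = 66904, valid modulo lcm(7480, 9) = 67320: x ≡ 66904 (mod 67320).
Verify against each original: 66904 mod 5 = 4, 66904 mod 17 = 9, 66904 mod 8 = 0, 66904 mod 11 = 2, 66904 mod 9 = 7.

x ≡ 66904 (mod 67320).


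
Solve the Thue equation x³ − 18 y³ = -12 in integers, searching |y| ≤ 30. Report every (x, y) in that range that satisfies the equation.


The equation is x³ - 18y³ = -12. For fixed y, x³ = 18·y³ − 12, so a solution requires the RHS to be a perfect cube.
Strategy: iterate y from -30 to 30, compute RHS = 18·y³ − 12, and check whether it is a (positive or negative) perfect cube.
Check small values of y:
  y = 0: RHS = -12 is not a perfect cube.
  y = 1: RHS = 6 is not a perfect cube.
  y = -1: RHS = -30 is not a perfect cube.
  y = 2: RHS = 132 is not a perfect cube.
  y = -2: RHS = -156 is not a perfect cube.
  y = 3: RHS = 474 is not a perfect cube.
  y = -3: RHS = -498 is not a perfect cube.
Continuing the search up to |y| = 30 finds no solutions either.
No (x, y) in the scanned range satisfies the equation.

No integer solutions with |y| ≤ 30.


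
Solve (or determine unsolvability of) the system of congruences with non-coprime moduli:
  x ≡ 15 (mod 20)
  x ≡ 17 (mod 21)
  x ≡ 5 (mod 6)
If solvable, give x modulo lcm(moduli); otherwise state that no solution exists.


Moduli 20, 21, 6 are not pairwise coprime, so CRT works modulo lcm(m_i) when all pairwise compatibility conditions hold.
Pairwise compatibility: gcd(m_i, m_j) must divide a_i - a_j for every pair.
Merge one congruence at a time:
  Start: x ≡ 15 (mod 20).
  Combine with x ≡ 17 (mod 21): gcd(20, 21) = 1; 17 - 15 = 2, which IS divisible by 1, so compatible.
    Write x = 15 + 20·t and substitute into x ≡ 17 (mod 21): 20·t ≡ 17 − 15 = 2 (mod 21).
    The inverse of 20 mod 21 is 20 (since 20·20 = 400 = 19·21 + 1), so t ≡ 20·2 = 40 ≡ 19 (mod 21).
    Then x = 15 + 20·19 = 395, valid modulo lcm(20, 21) = 420: x ≡ 395 (mod 420).
  Combine with x ≡ 5 (mod 6): gcd(420, 6) = 6; 5 - 395 = -390, which IS divisible by 6, so compatible.
    Write x = 395 + 420·t and substitute into x ≡ 5 (mod 6): 420·t ≡ 5 − 395 = -390 (mod 6).
    Divide the congruence (and modulus) by g = 6: 70·t ≡ -65 (mod 1).
    Modulo 1 every t works; take t = 0.
    Then x = 395 + 420·0 = 395, valid modulo lcm(420, 6) = 420: x ≡ 395 (mod 420).
Verify: 395 mod 20 = 15, 395 mod 21 = 17, 395 mod 6 = 5.

x ≡ 395 (mod 420).


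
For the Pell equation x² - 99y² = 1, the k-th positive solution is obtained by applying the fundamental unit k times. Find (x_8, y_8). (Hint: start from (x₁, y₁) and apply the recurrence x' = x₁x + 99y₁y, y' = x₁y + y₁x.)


Step 1: Find the fundamental solution (x₁, y₁) of x² - 99y² = 1.
  Expand √99 as a continued fraction. a₀ = ⌊√99⌋ = 9; iterate m_{k+1} = d_k·a_k − m_k, d_{k+1} = (99 − m_{k+1}²)/d_k, a_{k+1} = ⌊(a₀ + m_{k+1})/d_{k+1}⌋ (starting m₀ = 0, d₀ = 1), with convergents p_k = a_k·p_{k-1} + p_{k-2}, q_k = a_k·q_{k-1} + q_{k-2} (p₋₁ = 1, q₋₁ = 0):
  k = 0: a₀ = 9; p₀/q₀ = 9/1; p₀² − 99·q₀² = 81 − 99 = -18.
  k = 1: m = 9, d = 18, a = ⌊(9 + 9)/18⌋ = 1; p/q = (1·9 + 1)/(1·1 + 0) = 10/1; p² − 99·q² = 100 − 99 = 1.
  The first convergent with p² − 99·q² = 1 gives the fundamental solution (x₁, y₁) = (10, 1).
Step 2: Apply the recurrence (x_{n+1}, y_{n+1}) = (x₁x_n + 99y₁y_n, x₁y_n + y₁x_n) repeatedly.
  From (x_1, y_1) = (10, 1): x_2 = 10·10 + 99·1·1 = 199; y_2 = 10·1 + 1·10 = 20.
  From (x_2, y_2) = (199, 20): x_3 = 10·199 + 99·1·20 = 3970; y_3 = 10·20 + 1·199 = 399.
  From (x_3, y_3) = (3970, 399): x_4 = 10·3970 + 99·1·399 = 79201; y_4 = 10·399 + 1·3970 = 7960.
  From (x_4, y_4) = (79201, 7960): x_5 = 10·79201 + 99·1·7960 = 1580050; y_5 = 10·7960 + 1·79201 = 158801.
  From (x_5, y_5) = (1580050, 158801): x_6 = 10·1580050 + 99·1·158801 = 31521799; y_6 = 10·158801 + 1·1580050 = 3168060.
  From (x_6, y_6) = (31521799, 3168060): x_7 = 10·31521799 + 99·1·3168060 = 628855930; y_7 = 10·3168060 + 1·31521799 = 63202399.
  From (x_7, y_7) = (628855930, 63202399): x_8 = 10·628855930 + 99·1·63202399 = 12545596801; y_8 = 10·63202399 + 1·628855930 = 1260879920.
Step 3: Verify x_8² - 99·y_8² = 157391999093261433601 - 157391999093261433600 = 1 (should be 1). ✓

(x_1, y_1) = (10, 1); (x_8, y_8) = (12545596801, 1260879920).


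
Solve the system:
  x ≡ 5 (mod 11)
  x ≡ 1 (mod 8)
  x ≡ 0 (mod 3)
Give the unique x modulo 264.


Moduli 11, 8, 3 are pairwise coprime; by CRT there is a unique solution modulo M = 11 · 8 · 3 = 264.
Solve pairwise, accumulating the modulus:
  Start with x ≡ 5 (mod 11).
  Combine with x ≡ 1 (mod 8): since gcd(11, 8) = 1, we get a unique residue mod 88.
    Write x = 5 + 11·t and substitute into x ≡ 1 (mod 8): 11·t ≡ 1 − 5 = -4 (mod 8).
    Reduce coefficients mod 8: 3·t ≡ 4 (mod 8).
    The inverse of 3 mod 8 is 3 (since 3·3 = 9 = 1·8 + 1), so t ≡ 3·4 = 12 ≡ 4 (mod 8).
    Then x = 5 + 11·4 = 49, valid modulo lcm(11, 8) = 88: x ≡ 49 (mod 88).
  Combine with x ≡ 0 (mod 3): since gcd(88, 3) = 1, we get a unique residue mod 264.
    Write x = 49 + 88·t and substitute into x ≡ 0 (mod 3): 88·t ≡ 0 − 49 = -49 (mod 3).
    Reduce coefficients mod 3: 1·t ≡ 2 (mod 3).
    So t ≡ 2 (mod 3).
    Then x = 49 + 88·2 = 225, valid modulo lcm(88, 3) = 264: x ≡ 225 (mod 264).
Verify: 225 mod 11 = 5 ✓, 225 mod 8 = 1 ✓, 225 mod 3 = 0 ✓.

x ≡ 225 (mod 264).


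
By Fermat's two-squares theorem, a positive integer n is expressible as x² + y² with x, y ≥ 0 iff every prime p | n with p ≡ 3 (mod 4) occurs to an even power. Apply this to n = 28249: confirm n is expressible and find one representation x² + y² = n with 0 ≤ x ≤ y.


Step 1: Factor n = 28249 = 13 · 41 · 53.
Step 2: Check the mod-4 condition on each prime factor: 13 ≡ 1 (mod 4), exponent 1; 41 ≡ 1 (mod 4), exponent 1; 53 ≡ 1 (mod 4), exponent 1.
All primes ≡ 3 (mod 4) appear to even exponent (or don't appear), so by the two-squares theorem n IS expressible as a sum of two squares.
Step 3: Build a representation. Here n = 13 · 41 · 53 is a product of primes ≡ 1 (mod 4). Each prime p ≡ 1 (mod 4) is itself a sum of two squares; find a² by testing p − a² for a perfect square:
  13: 13 − 1² = 12, 13 − 2² = 9 = 3² ⇒ 13 = 2² + 3².
  41: 41 − 1² = 40, 41 − 2² = 37, 41 − 3² = 32, 41 − 4² = 25 = 5² ⇒ 41 = 4² + 5².
  53: 53 − 1² = 52, 53 − 2² = 49 = 7² ⇒ 53 = 2² + 7².
  Combine using the Brahmagupta–Fibonacci identity (a² + b²)(c² + d²) = (ac − bd)² + (ad + bc)² = (ac + bd)² + (ad − bc)²:
  13 · 41 = 533: from (2² + 3²)(4² + 5²), take (2·4 − 3·5, 2·5 + 3·4) = (8 − 15, 10 + 12) = (-7, 22); dropping signs (only squares matter) gives (7, 22); check 7² + 22² = 49 + 484 = 533 ✓.
  533 · 53 = 28249: from (7² + 22²)(2² + 7²), take (7·2 − 22·7, 7·7 + 22·2) = (14 − 154, 49 + 44) = (-140, 93); dropping signs (only squares matter) gives (140, 93); check 140² + 93² = 19600 + 8649 = 28249 ✓.
Step 4: Order so x ≤ y and verify: 93² + 140² = 8649 + 19600 = 28249 = n. ✓

n = 28249 = 93² + 140² (one valid representation with x ≤ y).


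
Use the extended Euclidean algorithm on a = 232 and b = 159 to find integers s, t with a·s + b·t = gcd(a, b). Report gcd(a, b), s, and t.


Euclidean algorithm on (232, 159) — divide until remainder is 0:
  232 = 1 · 159 + 73
  159 = 2 · 73 + 13
  73 = 5 · 13 + 8
  13 = 1 · 8 + 5
  8 = 1 · 5 + 3
  5 = 1 · 3 + 2
  3 = 1 · 2 + 1
  2 = 2 · 1 + 0
gcd(232, 159) = 1.
Track Bezout coefficients alongside the remainders: start with r₀ = 232 = a·1 + b·0 (s = 1, t = 0) and r₁ = 159 = a·0 + b·1 (s = 0, t = 1); each new remainder r_{k+1} = r_{k-1} − q_k·r_k inherits s_{k+1} = s_{k-1} − q_k·s_k, t_{k+1} = t_{k-1} − q_k·t_k, so r_k = a·s_k + b·t_k at every step:
  q = 1: r = 73, s = 1 − 1·0 = 1, t = 0 − 1·1 = -1  (check: 232·1 + 159·(-1) = 73)
  q = 2: r = 13, s = 0 − 2·1 = -2, t = 1 − 2·(-1) = 3  (check: 232·(-2) + 159·3 = 13)
  q = 5: r = 8, s = 1 − 5·(-2) = 11, t = -1 − 5·3 = -16  (check: 232·11 + 159·(-16) = 8)
  q = 1: r = 5, s = -2 − 1·11 = -13, t = 3 − 1·(-16) = 19  (check: 232·(-13) + 159·19 = 5)
  q = 1: r = 3, s = 11 − 1·(-13) = 24, t = -16 − 1·19 = -35  (check: 232·24 + 159·(-35) = 3)
  q = 1: r = 2, s = -13 − 1·24 = -37, t = 19 − 1·(-35) = 54  (check: 232·(-37) + 159·54 = 2)
  q = 1: r = 1, s = 24 − 1·(-37) = 61, t = -35 − 1·54 = -89  (check: 232·61 + 159·(-89) = 1)
The row with r = 1 (the gcd) gives the Bezout coefficients s = 61, t = -89.
Result: 232 · (61) + 159 · (-89) = 1.

gcd(232, 159) = 1; s = 61, t = -89 (check: 232·61 + 159·(-89) = 1).


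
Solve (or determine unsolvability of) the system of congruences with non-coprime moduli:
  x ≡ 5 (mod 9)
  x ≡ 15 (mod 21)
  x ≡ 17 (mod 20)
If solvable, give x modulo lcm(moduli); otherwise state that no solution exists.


Moduli 9, 21, 20 are not pairwise coprime, so CRT works modulo lcm(m_i) when all pairwise compatibility conditions hold.
Pairwise compatibility: gcd(m_i, m_j) must divide a_i - a_j for every pair.
Merge one congruence at a time:
  Start: x ≡ 5 (mod 9).
  Combine with x ≡ 15 (mod 21): gcd(9, 21) = 3, and 15 - 5 = 10 is NOT divisible by 3.
    ⇒ system is inconsistent (no integer solution).

No solution (the system is inconsistent).


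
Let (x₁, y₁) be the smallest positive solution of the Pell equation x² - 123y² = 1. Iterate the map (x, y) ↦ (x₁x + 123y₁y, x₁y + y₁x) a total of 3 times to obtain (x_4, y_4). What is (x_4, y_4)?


Step 1: Find the fundamental solution (x₁, y₁) of x² - 123y² = 1.
  Expand √123 as a continued fraction. a₀ = ⌊√123⌋ = 11; iterate m_{k+1} = d_k·a_k − m_k, d_{k+1} = (123 − m_{k+1}²)/d_k, a_{k+1} = ⌊(a₀ + m_{k+1})/d_{k+1}⌋ (starting m₀ = 0, d₀ = 1), with convergents p_k = a_k·p_{k-1} + p_{k-2}, q_k = a_k·q_{k-1} + q_{k-2} (p₋₁ = 1, q₋₁ = 0):
  k = 0: a₀ = 11; p₀/q₀ = 11/1; p₀² − 123·q₀² = 121 − 123 = -2.
  k = 1: m = 11, d = 2, a = ⌊(11 + 11)/2⌋ = 11; p/q = (11·11 + 1)/(11·1 + 0) = 122/11; p² − 123·q² = 14884 − 14883 = 1.
  The first convergent with p² − 123·q² = 1 gives the fundamental solution (x₁, y₁) = (122, 11).
Step 2: Apply the recurrence (x_{n+1}, y_{n+1}) = (x₁x_n + 123y₁y_n, x₁y_n + y₁x_n) repeatedly.
  From (x_1, y_1) = (122, 11): x_2 = 122·122 + 123·11·11 = 29767; y_2 = 122·11 + 11·122 = 2684.
  From (x_2, y_2) = (29767, 2684): x_3 = 122·29767 + 123·11·2684 = 7263026; y_3 = 122·2684 + 11·29767 = 654885.
  From (x_3, y_3) = (7263026, 654885): x_4 = 122·7263026 + 123·11·654885 = 1772148577; y_4 = 122·654885 + 11·7263026 = 159789256.
Step 3: Verify x_4² - 123·y_4² = 3140510578963124929 - 3140510578963124928 = 1 (should be 1). ✓

(x_1, y_1) = (122, 11); (x_4, y_4) = (1772148577, 159789256).


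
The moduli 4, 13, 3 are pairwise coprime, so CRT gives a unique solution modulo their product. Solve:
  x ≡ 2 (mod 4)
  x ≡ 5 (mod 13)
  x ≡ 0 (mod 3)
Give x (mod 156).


Moduli 4, 13, 3 are pairwise coprime; by CRT there is a unique solution modulo M = 4 · 13 · 3 = 156.
Solve pairwise, accumulating the modulus:
  Start with x ≡ 2 (mod 4).
  Combine with x ≡ 5 (mod 13): since gcd(4, 13) = 1, we get a unique residue mod 52.
    Write x = 2 + 4·t and substitute into x ≡ 5 (mod 13): 4·t ≡ 5 − 2 = 3 (mod 13).
    The inverse of 4 mod 13 is 10 (since 4·10 = 40 = 3·13 + 1), so t ≡ 10·3 = 30 ≡ 4 (mod 13).
    Then x = 2 + 4·4 = 18, valid modulo lcm(4, 13) = 52: x ≡ 18 (mod 52).
  Combine with x ≡ 0 (mod 3): since gcd(52, 3) = 1, we get a unique residue mod 156.
    Write x = 18 + 52·t and substitute into x ≡ 0 (mod 3): 52·t ≡ 0 − 18 = -18 (mod 3).
    Reduce coefficients mod 3: 1·t ≡ 0 (mod 3).
    So t ≡ 0 (mod 3).
    Then x = 18 + 52·0 = 18, valid modulo lcm(52, 3) = 156: x ≡ 18 (mod 156).
Verify: 18 mod 4 = 2 ✓, 18 mod 13 = 5 ✓, 18 mod 3 = 0 ✓.

x ≡ 18 (mod 156).
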